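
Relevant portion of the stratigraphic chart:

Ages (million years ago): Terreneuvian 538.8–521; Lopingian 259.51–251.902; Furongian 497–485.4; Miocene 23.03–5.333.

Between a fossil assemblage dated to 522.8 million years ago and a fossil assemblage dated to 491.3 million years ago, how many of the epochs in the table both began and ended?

0

The older date is 522.8 Ma and the younger is 491.3 Ma.
No epoch both begins after 522.8 Ma and ends before 491.3 Ma, so the count is 0.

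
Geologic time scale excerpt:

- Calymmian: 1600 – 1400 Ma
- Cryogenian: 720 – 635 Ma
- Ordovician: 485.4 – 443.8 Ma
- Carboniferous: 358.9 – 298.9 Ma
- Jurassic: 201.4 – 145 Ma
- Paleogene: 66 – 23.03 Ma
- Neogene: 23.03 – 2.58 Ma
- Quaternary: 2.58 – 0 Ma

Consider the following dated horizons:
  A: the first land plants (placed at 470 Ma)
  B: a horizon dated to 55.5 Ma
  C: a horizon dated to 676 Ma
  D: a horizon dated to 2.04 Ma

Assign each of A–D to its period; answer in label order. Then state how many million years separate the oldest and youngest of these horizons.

A: 470 Ma lies in 485.4–443.8 Ma, so Ordovician.
B: 55.5 Ma lies in 66–23.03 Ma, so Paleogene.
C: 676 Ma lies in 720–635 Ma, so Cryogenian.
D: 2.04 Ma lies in 2.58–0 Ma, so Quaternary.
Oldest = 676 Ma, youngest = 2.04 Ma → span 673.96 Myr.

A — Ordovician; B — Paleogene; C — Cryogenian; D — Quaternary; span 673.96 million years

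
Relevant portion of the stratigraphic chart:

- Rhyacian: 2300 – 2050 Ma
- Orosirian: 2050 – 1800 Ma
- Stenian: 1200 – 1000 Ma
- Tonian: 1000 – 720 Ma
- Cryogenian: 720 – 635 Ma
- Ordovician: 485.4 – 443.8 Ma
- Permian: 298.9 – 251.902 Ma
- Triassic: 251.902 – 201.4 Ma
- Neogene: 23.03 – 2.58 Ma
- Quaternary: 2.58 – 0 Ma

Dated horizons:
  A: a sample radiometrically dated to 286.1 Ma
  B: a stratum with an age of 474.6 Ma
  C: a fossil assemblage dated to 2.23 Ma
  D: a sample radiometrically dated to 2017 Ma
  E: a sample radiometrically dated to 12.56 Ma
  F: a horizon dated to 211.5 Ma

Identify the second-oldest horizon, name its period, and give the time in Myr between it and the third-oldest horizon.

Larger Ma means older, so oldest first: D 2017 > B 474.6 > A 286.1 > F 211.5 > E 12.56 > C 2.23.
Counting 2 along gives B (474.6 Ma); the excerpt puts that inside the Ordovician, 485.4–443.8 Ma.
Next in line is A (286.1 Ma), and 474.6 − 286.1 = 188.5 Myr.

B, in the Ordovician; 188.5 million years to A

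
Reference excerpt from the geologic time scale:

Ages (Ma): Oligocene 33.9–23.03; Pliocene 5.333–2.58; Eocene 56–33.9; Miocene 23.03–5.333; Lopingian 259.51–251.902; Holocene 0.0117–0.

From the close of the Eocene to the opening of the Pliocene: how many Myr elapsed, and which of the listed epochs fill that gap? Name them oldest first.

28.567 million years; Oligocene, Miocene

The Eocene closes at 33.9 Ma and the Pliocene opens at 5.333 Ma, so the interval is 33.9 − 5.333 = 28.567 Myr.
An epoch fits inside if it starts at or after 33.9 Ma and ends at or before 5.333 Ma; oldest first that gives Oligocene, Miocene.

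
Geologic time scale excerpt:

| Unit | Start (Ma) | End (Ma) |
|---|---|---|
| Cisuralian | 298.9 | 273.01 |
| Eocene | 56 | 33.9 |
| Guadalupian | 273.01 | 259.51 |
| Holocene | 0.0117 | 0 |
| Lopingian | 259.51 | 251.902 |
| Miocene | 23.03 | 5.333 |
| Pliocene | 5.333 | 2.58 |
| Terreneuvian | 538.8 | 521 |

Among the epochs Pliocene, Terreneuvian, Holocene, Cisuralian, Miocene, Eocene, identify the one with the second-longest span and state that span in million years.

Eocene, 22.1 million years

Start − end for each: Pliocene 5.333 − 2.58 = 2.753; Terreneuvian 538.8 − 521 = 17.8; Holocene 0.0117 − 0 = 0.0117; Cisuralian 298.9 − 273.01 = 25.89; Miocene 23.03 − 5.333 = 17.697; Eocene 56 − 33.9 = 22.1.
Ranking these from longest: Cisuralian > Eocene > Terreneuvian > Miocene > Pliocene > Holocene.
Position 2 in that ranking is Eocene, which lasted 22.1 Myr.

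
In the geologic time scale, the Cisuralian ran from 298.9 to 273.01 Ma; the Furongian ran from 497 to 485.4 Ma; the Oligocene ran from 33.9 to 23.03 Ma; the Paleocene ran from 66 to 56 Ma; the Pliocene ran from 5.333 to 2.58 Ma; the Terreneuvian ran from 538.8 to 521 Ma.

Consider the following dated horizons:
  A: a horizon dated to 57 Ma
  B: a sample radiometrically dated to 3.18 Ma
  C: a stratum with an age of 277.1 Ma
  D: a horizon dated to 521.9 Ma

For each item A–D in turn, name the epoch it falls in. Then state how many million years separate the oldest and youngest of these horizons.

A: 57 Ma lies in 66–56 Ma, so Paleocene.
B: 3.18 Ma lies in 5.333–2.58 Ma, so Pliocene.
C: 277.1 Ma lies in 298.9–273.01 Ma, so Cisuralian.
D: 521.9 Ma lies in 538.8–521 Ma, so Terreneuvian.
Oldest = 521.9 Ma, youngest = 3.18 Ma → span 518.72 Myr.

A — Paleocene; B — Pliocene; C — Cisuralian; D — Terreneuvian; span 518.72 million years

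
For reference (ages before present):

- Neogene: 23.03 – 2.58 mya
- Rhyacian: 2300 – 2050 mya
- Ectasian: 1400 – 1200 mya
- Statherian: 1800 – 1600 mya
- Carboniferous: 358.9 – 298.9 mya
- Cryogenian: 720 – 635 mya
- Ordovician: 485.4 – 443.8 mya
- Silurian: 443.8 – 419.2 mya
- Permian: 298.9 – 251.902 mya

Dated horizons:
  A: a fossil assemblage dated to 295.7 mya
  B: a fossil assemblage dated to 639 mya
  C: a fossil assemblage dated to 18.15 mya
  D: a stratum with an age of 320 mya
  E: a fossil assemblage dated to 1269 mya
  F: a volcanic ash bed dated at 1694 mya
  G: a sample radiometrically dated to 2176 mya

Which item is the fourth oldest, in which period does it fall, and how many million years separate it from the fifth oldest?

Larger Ma means older, so oldest first: G 2176 > F 1694 > E 1269 > B 639 > D 320 > A 295.7 > C 18.15.
Counting 4 along gives B (639 Ma); the excerpt puts that inside the Cryogenian, 720–635 Ma.
Next in line is D (320 Ma), and 639 − 320 = 319 Myr.

B, in the Cryogenian; 319 million years to D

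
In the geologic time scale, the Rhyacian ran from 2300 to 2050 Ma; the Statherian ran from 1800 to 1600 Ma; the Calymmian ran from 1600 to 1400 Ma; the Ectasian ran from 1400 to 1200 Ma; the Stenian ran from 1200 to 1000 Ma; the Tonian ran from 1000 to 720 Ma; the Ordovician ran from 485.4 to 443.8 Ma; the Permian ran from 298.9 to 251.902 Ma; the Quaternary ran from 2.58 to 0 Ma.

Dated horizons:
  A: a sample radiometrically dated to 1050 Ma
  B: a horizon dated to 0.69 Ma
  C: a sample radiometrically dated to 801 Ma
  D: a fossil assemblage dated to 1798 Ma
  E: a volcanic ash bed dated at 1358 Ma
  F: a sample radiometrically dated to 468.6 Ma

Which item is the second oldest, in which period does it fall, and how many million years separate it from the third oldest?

Larger Ma means older, so oldest first: D 1798 > E 1358 > A 1050 > C 801 > F 468.6 > B 0.69.
Counting 2 along gives E (1358 Ma); the excerpt puts that inside the Ectasian, 1400–1200 Ma.
Next in line is A (1050 Ma), and 1358 − 1050 = 308 Myr.

E, in the Ectasian; 308 million years to A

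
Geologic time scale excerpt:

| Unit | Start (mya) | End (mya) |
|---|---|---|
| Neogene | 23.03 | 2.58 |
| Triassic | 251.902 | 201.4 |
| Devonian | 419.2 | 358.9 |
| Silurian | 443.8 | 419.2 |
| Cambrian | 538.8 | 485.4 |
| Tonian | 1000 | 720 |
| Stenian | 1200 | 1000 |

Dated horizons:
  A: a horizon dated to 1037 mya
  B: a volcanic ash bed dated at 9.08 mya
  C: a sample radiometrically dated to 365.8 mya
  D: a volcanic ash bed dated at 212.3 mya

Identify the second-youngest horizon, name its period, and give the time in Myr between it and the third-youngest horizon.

Sorted youngest-first by Ma: B (9.08), D (212.3), C (365.8), A (1037).
The second youngest is D at 212.3 Ma, which lies in 251.902–201.4 Ma: the Triassic.
The third youngest is C at 365.8 Ma; separation = |212.3 − 365.8| = 153.5 Myr.

D, in the Triassic; 153.5 million years to C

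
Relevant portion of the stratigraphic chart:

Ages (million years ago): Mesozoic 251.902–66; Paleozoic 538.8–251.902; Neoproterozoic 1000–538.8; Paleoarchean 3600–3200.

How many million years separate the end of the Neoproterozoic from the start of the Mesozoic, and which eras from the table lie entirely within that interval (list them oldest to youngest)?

End of Neoproterozoic = 538.8 Ma; start of Mesozoic = 251.902 Ma.
Gap = 538.8 − 251.902 = 286.898 Myr.
Eras wholly inside 538.8–251.902 Ma: Paleozoic (538.8–251.902).

286.898 million years; Paleozoic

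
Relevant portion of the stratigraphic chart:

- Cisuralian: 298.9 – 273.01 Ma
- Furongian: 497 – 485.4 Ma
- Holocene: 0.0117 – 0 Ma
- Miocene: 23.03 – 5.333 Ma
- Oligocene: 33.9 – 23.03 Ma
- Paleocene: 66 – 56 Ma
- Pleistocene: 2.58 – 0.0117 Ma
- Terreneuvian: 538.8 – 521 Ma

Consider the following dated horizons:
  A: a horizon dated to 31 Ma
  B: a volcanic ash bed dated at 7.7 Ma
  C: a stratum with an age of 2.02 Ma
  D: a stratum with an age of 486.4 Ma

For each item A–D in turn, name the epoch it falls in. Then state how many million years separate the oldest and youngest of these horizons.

A — Oligocene; B — Miocene; C — Pleistocene; D — Furongian; span 484.38 million years

Match each age against the start–end ranges in the excerpt: A = 31 Ma → Oligocene (33.9–23.03); B = 7.7 Ma → Miocene (23.03–5.333); C = 2.02 Ma → Pleistocene (2.58–0.0117); D = 486.4 Ma → Furongian (497–485.4).
The largest age is 486.4 Ma and the smallest is 2.02 Ma; their difference is 484.38 Myr.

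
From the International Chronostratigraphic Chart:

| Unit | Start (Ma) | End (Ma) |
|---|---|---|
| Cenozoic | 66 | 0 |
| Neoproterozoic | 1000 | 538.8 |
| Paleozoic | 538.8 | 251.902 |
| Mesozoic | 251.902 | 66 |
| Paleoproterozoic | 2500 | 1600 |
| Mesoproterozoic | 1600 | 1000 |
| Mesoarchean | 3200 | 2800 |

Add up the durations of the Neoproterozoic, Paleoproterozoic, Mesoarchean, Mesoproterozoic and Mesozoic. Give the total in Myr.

2547.102 million years

Each duration: Neoproterozoic = 461.2; Paleoproterozoic = 900; Mesoarchean = 400; Mesoproterozoic = 600; Mesozoic = 185.902.
Sum: 461.2 + 900 + 400 + 600 + 185.902 = 2547.102 Myr.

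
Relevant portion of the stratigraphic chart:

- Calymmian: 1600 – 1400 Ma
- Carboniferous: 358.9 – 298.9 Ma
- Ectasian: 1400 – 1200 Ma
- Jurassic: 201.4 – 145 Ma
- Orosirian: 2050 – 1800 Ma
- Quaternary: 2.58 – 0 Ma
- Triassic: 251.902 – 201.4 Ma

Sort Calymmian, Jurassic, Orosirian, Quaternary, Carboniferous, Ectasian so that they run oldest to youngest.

Orosirian, Calymmian, Ectasian, Carboniferous, Jurassic, Quaternary

Read off each span (Ma): Calymmian 1600–1400; Jurassic 201.4–145; Orosirian 2050–1800; Quaternary 2.58–0; Carboniferous 358.9–298.9; Ectasian 1400–1200.
Larger Ma is older, so oldest→youngest is Orosirian, Calymmian, Ectasian, Carboniferous, Jurassic, Quaternary.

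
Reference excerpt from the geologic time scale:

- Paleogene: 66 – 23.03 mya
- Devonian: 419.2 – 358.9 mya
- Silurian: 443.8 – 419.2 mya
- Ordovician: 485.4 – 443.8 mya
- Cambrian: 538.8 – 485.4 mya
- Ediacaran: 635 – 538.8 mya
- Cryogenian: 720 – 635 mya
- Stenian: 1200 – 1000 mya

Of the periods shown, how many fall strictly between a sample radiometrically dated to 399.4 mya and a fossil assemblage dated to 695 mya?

695 Ma sits inside the Cryogenian (720–635) and 399.4 Ma inside the Devonian (419.2–358.9); neither of those is wholly between the two dates.
The listed periods lying completely between them are Ediacaran, Cambrian, Ordovician, Silurian — 4 in all.

4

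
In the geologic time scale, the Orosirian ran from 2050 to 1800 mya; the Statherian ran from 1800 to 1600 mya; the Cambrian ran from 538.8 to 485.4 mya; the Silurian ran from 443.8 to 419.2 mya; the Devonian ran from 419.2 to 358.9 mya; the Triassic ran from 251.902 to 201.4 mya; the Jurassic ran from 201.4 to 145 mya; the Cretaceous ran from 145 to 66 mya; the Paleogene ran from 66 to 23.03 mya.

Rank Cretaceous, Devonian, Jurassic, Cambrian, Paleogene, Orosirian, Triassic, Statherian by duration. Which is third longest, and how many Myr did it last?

Durations: Cretaceous 79; Devonian 60.3; Jurassic 56.4; Cambrian 53.4; Paleogene 42.97; Orosirian 250; Triassic 50.502; Statherian 200 Myr.
Sorted longest-first: Orosirian (250), Statherian (200), Cretaceous (79), Devonian (60.3), Jurassic (56.4), Cambrian (53.4), Triassic (50.502), Paleogene (42.97).
The third longest is Cretaceous at 79 Myr.

Cretaceous, 79 million years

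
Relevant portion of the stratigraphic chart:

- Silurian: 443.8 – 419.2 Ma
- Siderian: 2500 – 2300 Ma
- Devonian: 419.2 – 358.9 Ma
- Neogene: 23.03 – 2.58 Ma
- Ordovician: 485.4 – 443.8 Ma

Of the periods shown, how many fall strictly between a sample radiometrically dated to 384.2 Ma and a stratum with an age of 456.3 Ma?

456.3 Ma sits inside the Ordovician (485.4–443.8) and 384.2 Ma inside the Devonian (419.2–358.9); neither of those is wholly between the two dates.
The listed periods lying completely between them are Silurian — 1 in all.

1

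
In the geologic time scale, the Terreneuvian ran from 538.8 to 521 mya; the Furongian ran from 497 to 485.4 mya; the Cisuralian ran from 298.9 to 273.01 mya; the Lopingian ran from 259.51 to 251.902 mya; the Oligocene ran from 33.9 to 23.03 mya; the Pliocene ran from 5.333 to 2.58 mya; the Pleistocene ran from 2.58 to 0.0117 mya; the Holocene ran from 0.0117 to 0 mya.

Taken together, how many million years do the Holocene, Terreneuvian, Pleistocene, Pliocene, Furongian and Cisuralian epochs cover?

60.623 million years

Duration is start − end for each: (0.0117 − 0) + (538.8 − 521) + (2.58 − 0.0117) + (5.333 − 2.58) + (497 − 485.4) + (298.9 − 273.01).
That is 0.0117 + 17.8 + 2.5683 + 2.753 + 11.6 + 25.89, which totals 60.623 million years.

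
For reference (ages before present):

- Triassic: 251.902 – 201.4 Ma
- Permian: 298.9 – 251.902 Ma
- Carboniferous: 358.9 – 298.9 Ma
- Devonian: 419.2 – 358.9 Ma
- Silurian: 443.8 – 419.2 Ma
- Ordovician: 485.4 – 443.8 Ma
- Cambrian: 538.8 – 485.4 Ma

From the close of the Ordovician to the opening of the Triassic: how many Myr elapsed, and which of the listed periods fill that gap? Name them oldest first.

191.898 million years; Silurian, Devonian, Carboniferous, Permian

End of Ordovician = 443.8 Ma; start of Triassic = 251.902 Ma.
Gap = 443.8 − 251.902 = 191.898 Myr.
Periods wholly inside 443.8–251.902 Ma: Silurian (443.8–419.2), Devonian (419.2–358.9), Carboniferous (358.9–298.9), Permian (298.9–251.902).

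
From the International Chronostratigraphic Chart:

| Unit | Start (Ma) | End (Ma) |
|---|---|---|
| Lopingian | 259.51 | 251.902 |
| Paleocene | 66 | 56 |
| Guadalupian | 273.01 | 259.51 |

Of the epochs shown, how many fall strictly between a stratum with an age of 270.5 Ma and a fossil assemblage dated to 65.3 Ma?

1

The older date is 270.5 Ma and the younger is 65.3 Ma.
Epochs with start < 270.5 and end > 65.3 Ma: Lopingian (259.51–251.902).
That is 1 complete epoch.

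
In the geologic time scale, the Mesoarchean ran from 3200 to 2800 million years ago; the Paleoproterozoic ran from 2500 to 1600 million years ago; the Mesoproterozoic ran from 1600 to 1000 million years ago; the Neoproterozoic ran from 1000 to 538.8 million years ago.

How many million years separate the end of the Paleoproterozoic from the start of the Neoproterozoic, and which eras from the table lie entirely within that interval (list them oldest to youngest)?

End of Paleoproterozoic = 1600 Ma; start of Neoproterozoic = 1000 Ma.
Gap = 1600 − 1000 = 600 Myr.
Eras wholly inside 1600–1000 Ma: Mesoproterozoic (1600–1000).

600 million years; Mesoproterozoic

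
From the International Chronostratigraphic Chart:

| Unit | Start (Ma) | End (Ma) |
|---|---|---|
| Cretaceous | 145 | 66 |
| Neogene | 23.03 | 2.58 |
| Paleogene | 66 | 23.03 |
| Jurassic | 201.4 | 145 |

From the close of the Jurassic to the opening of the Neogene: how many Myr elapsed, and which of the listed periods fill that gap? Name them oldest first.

121.97 million years; Cretaceous, Paleogene

End of Jurassic = 145 Ma; start of Neogene = 23.03 Ma.
Gap = 145 − 23.03 = 121.97 Myr.
Periods wholly inside 145–23.03 Ma: Cretaceous (145–66), Paleogene (66–23.03).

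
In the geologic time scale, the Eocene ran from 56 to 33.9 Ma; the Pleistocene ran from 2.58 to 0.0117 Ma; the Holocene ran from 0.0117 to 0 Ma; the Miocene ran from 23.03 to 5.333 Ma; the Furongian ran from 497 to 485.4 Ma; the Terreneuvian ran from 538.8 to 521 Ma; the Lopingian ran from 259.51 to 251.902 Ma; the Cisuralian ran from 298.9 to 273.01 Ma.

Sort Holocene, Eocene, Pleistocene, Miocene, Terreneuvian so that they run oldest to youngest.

Read off each span (Ma): Holocene 0.0117–0; Eocene 56–33.9; Pleistocene 2.58–0.0117; Miocene 23.03–5.333; Terreneuvian 538.8–521.
Larger Ma is older, so oldest→youngest is Terreneuvian, Eocene, Miocene, Pleistocene, Holocene.

Terreneuvian, Eocene, Miocene, Pleistocene, Holocene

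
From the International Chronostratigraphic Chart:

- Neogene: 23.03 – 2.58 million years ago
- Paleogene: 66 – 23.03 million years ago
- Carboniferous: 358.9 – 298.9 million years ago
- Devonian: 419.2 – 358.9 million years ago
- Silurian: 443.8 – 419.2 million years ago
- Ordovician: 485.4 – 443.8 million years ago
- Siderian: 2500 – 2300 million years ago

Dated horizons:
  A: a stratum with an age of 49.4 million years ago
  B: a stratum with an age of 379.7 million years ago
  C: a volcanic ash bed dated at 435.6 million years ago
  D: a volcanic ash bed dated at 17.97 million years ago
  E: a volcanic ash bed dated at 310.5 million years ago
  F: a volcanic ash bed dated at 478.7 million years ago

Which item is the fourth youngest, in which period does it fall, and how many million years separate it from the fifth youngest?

Smaller Ma means younger, so youngest first: D 17.97 < A 49.4 < E 310.5 < B 379.7 < C 435.6 < F 478.7.
Counting 4 along gives B (379.7 Ma); the excerpt puts that inside the Devonian, 419.2–358.9 Ma.
Next in line is C (435.6 Ma), and 435.6 − 379.7 = 55.9 Myr.

B, in the Devonian; 55.9 million years to C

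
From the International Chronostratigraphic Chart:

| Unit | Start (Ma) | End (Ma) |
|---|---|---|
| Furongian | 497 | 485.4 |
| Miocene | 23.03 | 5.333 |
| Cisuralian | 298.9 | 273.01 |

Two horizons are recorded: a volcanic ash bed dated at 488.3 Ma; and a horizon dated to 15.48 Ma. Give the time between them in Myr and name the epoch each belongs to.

Elapsed time: 488.3 − 15.48 = 472.82 Myr.
488.3 Ma lies within 497–485.4 Ma: Furongian.
15.48 Ma lies within 23.03–5.333 Ma: Miocene.

472.82 million years apart; the first in the Furongian, the second in the Miocene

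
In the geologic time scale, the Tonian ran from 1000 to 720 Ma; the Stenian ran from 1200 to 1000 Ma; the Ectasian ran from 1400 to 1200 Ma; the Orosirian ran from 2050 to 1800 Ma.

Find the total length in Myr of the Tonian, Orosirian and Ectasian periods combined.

Each duration: Tonian = 280; Orosirian = 250; Ectasian = 200.
Sum: 280 + 250 + 200 = 730 Myr.

730 million years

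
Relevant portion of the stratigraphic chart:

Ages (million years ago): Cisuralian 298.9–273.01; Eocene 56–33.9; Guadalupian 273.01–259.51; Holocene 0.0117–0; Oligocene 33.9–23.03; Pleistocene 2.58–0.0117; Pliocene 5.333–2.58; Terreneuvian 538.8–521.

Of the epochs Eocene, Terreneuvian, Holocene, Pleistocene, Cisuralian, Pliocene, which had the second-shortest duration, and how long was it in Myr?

Pleistocene, 2.5683 million years

Durations: Eocene 22.1; Terreneuvian 17.8; Holocene 0.0117; Pleistocene 2.5683; Cisuralian 25.89; Pliocene 2.753 Myr.
Sorted shortest-first: Holocene (0.0117), Pleistocene (2.5683), Pliocene (2.753), Terreneuvian (17.8), Eocene (22.1), Cisuralian (25.89).
The second shortest is Pleistocene at 2.5683 Myr.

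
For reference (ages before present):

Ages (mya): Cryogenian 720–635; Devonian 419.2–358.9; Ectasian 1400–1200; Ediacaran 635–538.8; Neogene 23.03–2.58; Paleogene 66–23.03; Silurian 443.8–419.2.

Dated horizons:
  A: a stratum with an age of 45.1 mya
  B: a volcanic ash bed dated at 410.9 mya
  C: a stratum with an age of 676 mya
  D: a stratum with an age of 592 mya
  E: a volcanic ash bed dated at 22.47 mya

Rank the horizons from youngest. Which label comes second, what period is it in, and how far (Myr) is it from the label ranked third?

A, in the Paleogene; 365.8 million years to B

Smaller Ma means younger, so youngest first: E 22.47 < A 45.1 < B 410.9 < D 592 < C 676.
Counting 2 along gives A (45.1 Ma); the excerpt puts that inside the Paleogene, 66–23.03 Ma.
Next in line is B (410.9 Ma), and 410.9 − 45.1 = 365.8 Myr.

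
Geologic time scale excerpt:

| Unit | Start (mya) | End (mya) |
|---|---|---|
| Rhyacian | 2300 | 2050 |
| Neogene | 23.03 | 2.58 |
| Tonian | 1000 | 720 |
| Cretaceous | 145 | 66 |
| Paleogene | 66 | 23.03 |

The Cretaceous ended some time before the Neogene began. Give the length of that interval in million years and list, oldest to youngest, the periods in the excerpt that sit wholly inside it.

42.97 million years; Paleogene

End of Cretaceous = 66 Ma; start of Neogene = 23.03 Ma.
Gap = 66 − 23.03 = 42.97 Myr.
Periods wholly inside 66–23.03 Ma: Paleogene (66–23.03).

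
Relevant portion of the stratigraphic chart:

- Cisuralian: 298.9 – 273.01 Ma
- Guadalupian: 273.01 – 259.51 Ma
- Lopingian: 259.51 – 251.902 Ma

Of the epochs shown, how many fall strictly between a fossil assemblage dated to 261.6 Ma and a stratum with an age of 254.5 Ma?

The older date is 261.6 Ma and the younger is 254.5 Ma.
No epoch both begins after 261.6 Ma and ends before 254.5 Ma, so the count is 0.

0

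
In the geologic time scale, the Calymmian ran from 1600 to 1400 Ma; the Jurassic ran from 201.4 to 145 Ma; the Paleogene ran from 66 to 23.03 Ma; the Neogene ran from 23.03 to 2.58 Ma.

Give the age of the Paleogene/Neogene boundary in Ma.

The Paleogene ends and the Neogene begins at 23.03 Ma.

23.03 Ma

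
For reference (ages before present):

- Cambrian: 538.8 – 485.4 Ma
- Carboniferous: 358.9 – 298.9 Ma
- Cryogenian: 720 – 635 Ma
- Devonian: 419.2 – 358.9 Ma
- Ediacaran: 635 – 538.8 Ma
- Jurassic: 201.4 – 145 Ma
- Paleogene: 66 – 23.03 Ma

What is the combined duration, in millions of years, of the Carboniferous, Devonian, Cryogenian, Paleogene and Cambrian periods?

301.67 million years

Duration is start − end for each: (358.9 − 298.9) + (419.2 − 358.9) + (720 − 635) + (66 − 23.03) + (538.8 − 485.4).
That is 60 + 60.3 + 85 + 42.97 + 53.4, which totals 301.67 million years.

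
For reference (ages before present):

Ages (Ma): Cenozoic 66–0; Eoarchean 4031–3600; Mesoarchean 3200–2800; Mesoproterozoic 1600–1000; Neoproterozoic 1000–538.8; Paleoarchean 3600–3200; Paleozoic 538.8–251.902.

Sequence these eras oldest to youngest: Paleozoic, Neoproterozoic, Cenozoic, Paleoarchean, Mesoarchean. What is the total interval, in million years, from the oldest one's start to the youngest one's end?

Paleoarchean, Mesoarchean, Neoproterozoic, Paleozoic, Cenozoic; total span 3600 Myr

From the excerpt: Paleozoic 538.8–251.902; Neoproterozoic 1000–538.8; Cenozoic 66–0; Paleoarchean 3600–3200; Mesoarchean 3200–2800 (Ma).
Larger Ma is earlier, so the oldest is Paleoarchean and the youngest is Cenozoic; oldest to youngest: Paleoarchean, Mesoarchean, Neoproterozoic, Paleozoic, Cenozoic.
Oldest start 3600 minus youngest end 0 gives 3600 Myr overall.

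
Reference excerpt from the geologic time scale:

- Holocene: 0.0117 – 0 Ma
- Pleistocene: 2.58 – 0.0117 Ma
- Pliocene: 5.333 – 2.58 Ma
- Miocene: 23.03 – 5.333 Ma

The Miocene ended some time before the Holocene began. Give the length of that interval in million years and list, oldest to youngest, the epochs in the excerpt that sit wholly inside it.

The Miocene closes at 5.333 Ma and the Holocene opens at 0.0117 Ma, so the interval is 5.333 − 0.0117 = 5.3213 Myr.
An epoch fits inside if it starts at or after 5.333 Ma and ends at or before 0.0117 Ma; oldest first that gives Pliocene, Pleistocene.

5.3213 million years; Pliocene, Pleistocene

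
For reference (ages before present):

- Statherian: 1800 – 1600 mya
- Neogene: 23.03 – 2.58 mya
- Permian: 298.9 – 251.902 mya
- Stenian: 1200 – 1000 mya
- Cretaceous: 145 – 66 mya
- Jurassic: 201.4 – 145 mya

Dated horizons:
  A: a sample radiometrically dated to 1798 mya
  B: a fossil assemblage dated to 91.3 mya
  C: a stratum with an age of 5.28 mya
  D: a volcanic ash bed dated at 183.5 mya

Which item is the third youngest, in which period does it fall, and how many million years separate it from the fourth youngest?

Smaller Ma means younger, so youngest first: C 5.28 < B 91.3 < D 183.5 < A 1798.
Counting 3 along gives D (183.5 Ma); the excerpt puts that inside the Jurassic, 201.4–145 Ma.
Next in line is A (1798 Ma), and 1798 − 183.5 = 1614.5 Myr.

D, in the Jurassic; 1614.5 million years to A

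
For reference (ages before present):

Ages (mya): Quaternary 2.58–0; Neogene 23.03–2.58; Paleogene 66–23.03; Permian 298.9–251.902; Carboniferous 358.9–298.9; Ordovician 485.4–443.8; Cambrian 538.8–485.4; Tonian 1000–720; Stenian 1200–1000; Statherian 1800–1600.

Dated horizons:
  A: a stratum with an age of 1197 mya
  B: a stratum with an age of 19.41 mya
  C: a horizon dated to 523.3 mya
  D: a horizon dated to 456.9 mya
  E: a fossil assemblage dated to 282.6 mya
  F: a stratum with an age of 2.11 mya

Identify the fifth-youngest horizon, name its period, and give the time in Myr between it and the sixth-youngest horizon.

Sorted youngest-first by Ma: F (2.11), B (19.41), E (282.6), D (456.9), C (523.3), A (1197).
The fifth youngest is C at 523.3 Ma, which lies in 538.8–485.4 Ma: the Cambrian.
The sixth youngest is A at 1197 Ma; separation = |523.3 − 1197| = 673.7 Myr.

C, in the Cambrian; 673.7 million years to A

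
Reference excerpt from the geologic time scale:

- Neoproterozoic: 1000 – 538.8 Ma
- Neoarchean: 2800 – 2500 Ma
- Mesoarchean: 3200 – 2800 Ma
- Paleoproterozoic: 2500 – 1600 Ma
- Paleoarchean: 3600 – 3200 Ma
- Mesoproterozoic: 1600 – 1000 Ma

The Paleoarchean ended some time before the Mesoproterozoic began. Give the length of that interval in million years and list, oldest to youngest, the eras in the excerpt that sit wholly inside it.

1600 million years; Mesoarchean, Neoarchean, Paleoproterozoic

End of Paleoarchean = 3200 Ma; start of Mesoproterozoic = 1600 Ma.
Gap = 3200 − 1600 = 1600 Myr.
Eras wholly inside 3200–1600 Ma: Mesoarchean (3200–2800), Neoarchean (2800–2500), Paleoproterozoic (2500–1600).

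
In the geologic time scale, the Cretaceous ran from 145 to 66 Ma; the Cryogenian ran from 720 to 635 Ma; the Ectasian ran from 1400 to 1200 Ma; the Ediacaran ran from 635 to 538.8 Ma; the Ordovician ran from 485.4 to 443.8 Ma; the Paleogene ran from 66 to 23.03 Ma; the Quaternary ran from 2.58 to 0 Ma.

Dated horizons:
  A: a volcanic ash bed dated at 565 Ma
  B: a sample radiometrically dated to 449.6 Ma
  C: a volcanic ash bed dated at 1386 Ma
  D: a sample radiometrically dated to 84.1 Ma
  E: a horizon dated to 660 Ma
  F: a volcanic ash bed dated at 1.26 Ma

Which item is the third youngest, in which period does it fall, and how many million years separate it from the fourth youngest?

B, in the Ordovician; 115.4 million years to A

Smaller Ma means younger, so youngest first: F 1.26 < D 84.1 < B 449.6 < A 565 < E 660 < C 1386.
Counting 3 along gives B (449.6 Ma); the excerpt puts that inside the Ordovician, 485.4–443.8 Ma.
Next in line is A (565 Ma), and 565 − 449.6 = 115.4 Myr.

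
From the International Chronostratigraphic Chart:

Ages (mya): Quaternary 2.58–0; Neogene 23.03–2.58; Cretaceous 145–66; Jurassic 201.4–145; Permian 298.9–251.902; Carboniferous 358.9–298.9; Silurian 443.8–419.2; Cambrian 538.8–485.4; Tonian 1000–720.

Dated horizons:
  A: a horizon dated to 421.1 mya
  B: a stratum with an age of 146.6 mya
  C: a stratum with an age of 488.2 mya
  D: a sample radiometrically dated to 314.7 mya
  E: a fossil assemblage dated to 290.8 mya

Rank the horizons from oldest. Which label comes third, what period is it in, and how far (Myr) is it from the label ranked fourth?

Larger Ma means older, so oldest first: C 488.2 > A 421.1 > D 314.7 > E 290.8 > B 146.6.
Counting 3 along gives D (314.7 Ma); the excerpt puts that inside the Carboniferous, 358.9–298.9 Ma.
Next in line is E (290.8 Ma), and 314.7 − 290.8 = 23.9 Myr.

D, in the Carboniferous; 23.9 million years to E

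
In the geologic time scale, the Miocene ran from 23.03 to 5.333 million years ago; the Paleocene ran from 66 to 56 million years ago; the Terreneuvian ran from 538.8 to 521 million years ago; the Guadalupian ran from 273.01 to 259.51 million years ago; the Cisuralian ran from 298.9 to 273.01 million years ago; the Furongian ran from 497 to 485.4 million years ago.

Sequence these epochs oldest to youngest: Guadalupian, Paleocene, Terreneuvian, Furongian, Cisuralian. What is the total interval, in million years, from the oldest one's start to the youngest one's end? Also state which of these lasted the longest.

Start ages (Ma): Terreneuvian 538.8, Furongian 497, Cisuralian 298.9, Guadalupian 273.01, Paleocene 66.
Ordered oldest to youngest: Terreneuvian, Furongian, Cisuralian, Guadalupian, Paleocene.
Span = 538.8 − 56 = 482.8 Myr.
Durations: Terreneuvian 17.8, Cisuralian 25.89, Furongian 11.6, Paleocene 10, Guadalupian 13.5 → longest is Cisuralian (25.89 Myr).

Terreneuvian → Furongian → Cisuralian → Guadalupian → Paleocene; total span 482.8 Myr; longest is Cisuralian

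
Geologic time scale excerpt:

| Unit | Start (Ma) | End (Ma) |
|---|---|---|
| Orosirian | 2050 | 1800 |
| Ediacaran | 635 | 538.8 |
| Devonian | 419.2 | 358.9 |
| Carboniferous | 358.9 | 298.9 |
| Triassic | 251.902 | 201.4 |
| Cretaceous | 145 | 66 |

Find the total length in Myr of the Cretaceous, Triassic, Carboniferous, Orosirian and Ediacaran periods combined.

Duration is start − end for each: (145 − 66) + (251.902 − 201.4) + (358.9 − 298.9) + (2050 − 1800) + (635 − 538.8).
That is 79 + 50.502 + 60 + 250 + 96.2, which totals 535.702 million years.

535.702 million years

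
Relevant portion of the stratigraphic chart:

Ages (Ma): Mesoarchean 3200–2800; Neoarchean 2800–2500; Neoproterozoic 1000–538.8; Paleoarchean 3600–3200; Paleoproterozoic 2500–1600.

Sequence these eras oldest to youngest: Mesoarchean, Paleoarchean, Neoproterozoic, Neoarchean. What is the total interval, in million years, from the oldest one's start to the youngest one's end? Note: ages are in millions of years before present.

Start ages (Ma): Paleoarchean 3600, Mesoarchean 3200, Neoarchean 2800, Neoproterozoic 1000.
Ordered oldest to youngest: Paleoarchean, Mesoarchean, Neoarchean, Neoproterozoic.
Span = 3600 − 538.8 = 3061.2 Myr.

Paleoarchean, Mesoarchean, Neoarchean, Neoproterozoic; total span 3061.2 Myr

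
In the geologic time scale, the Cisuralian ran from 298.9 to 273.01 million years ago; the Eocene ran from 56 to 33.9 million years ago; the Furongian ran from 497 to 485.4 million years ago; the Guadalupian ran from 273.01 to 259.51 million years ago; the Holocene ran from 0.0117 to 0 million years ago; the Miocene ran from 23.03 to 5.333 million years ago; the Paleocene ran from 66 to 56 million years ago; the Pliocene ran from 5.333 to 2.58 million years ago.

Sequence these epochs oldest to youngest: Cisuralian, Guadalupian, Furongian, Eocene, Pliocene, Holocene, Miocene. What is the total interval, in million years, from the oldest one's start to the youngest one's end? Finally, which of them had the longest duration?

Start ages (Ma): Furongian 497, Cisuralian 298.9, Guadalupian 273.01, Eocene 56, Miocene 23.03, Pliocene 5.333, Holocene 0.0117.
Ordered oldest to youngest: Furongian, Cisuralian, Guadalupian, Eocene, Miocene, Pliocene, Holocene.
Span = 497 − 0 = 497 Myr.
Durations: Eocene 22.1, Furongian 11.6, Pliocene 2.753, Cisuralian 25.89, Guadalupian 13.5, Holocene 0.0117, Miocene 17.697 → longest is Cisuralian (25.89 Myr).

Furongian → Cisuralian → Guadalupian → Eocene → Miocene → Pliocene → Holocene; total span 497 Myr; longest is Cisuralian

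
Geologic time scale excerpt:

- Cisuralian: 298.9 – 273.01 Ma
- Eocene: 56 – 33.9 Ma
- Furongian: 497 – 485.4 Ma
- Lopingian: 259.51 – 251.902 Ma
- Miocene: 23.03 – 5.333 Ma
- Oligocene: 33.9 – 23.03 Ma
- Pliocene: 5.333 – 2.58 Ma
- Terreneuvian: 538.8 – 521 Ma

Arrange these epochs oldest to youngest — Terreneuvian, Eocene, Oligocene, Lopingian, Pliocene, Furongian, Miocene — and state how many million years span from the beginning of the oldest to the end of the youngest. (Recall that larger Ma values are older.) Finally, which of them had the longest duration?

From the excerpt: Terreneuvian 538.8–521; Eocene 56–33.9; Oligocene 33.9–23.03; Lopingian 259.51–251.902; Pliocene 5.333–2.58; Furongian 497–485.4; Miocene 23.03–5.333 (Ma).
Larger Ma is earlier, so the oldest is Terreneuvian and the youngest is Pliocene; oldest to youngest: Terreneuvian, Furongian, Lopingian, Eocene, Oligocene, Miocene, Pliocene.
Oldest start 538.8 minus youngest end 2.58 gives 536.22 Myr overall.
Individual lengths (start − end): Miocene 17.697; Oligocene 10.87; Lopingian 7.608; Furongian 11.6; Pliocene 2.753; Terreneuvian 17.8; Eocene 22.1. The largest is Eocene at 22.1 Myr.

Terreneuvian, Furongian, Lopingian, Eocene, Oligocene, Miocene, Pliocene; total span 536.22 Myr; longest is Eocene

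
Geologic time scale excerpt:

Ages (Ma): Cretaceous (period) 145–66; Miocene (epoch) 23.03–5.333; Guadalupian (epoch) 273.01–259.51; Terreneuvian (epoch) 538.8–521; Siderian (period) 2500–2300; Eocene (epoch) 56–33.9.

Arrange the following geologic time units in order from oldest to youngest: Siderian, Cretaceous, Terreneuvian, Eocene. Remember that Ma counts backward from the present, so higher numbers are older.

The oldest of these is Siderian (starts 2500 Ma) and the youngest is Eocene (ends 33.9 Ma).
In between, by decreasing start age: Terreneuvian (538.8), Cretaceous (145).

Siderian, then Terreneuvian, then Cretaceous, then Eocene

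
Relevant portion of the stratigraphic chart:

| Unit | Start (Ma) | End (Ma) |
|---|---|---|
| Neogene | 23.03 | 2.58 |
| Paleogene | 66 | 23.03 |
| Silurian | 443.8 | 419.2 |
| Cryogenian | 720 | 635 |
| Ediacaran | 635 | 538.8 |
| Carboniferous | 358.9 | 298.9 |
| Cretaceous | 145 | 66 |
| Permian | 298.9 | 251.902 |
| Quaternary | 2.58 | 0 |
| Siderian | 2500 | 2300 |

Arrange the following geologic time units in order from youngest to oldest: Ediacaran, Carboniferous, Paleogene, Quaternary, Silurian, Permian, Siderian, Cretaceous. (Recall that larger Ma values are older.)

Read off each span (Ma): Ediacaran 635–538.8; Carboniferous 358.9–298.9; Paleogene 66–23.03; Quaternary 2.58–0; Silurian 443.8–419.2; Permian 298.9–251.902; Siderian 2500–2300; Cretaceous 145–66.
Larger Ma is older, so oldest→youngest is Siderian, Ediacaran, Silurian, Carboniferous, Permian, Cretaceous, Paleogene, Quaternary; reverse it for youngest→oldest.

Quaternary, Paleogene, Cretaceous, Permian, Carboniferous, Silurian, Ediacaran, Siderian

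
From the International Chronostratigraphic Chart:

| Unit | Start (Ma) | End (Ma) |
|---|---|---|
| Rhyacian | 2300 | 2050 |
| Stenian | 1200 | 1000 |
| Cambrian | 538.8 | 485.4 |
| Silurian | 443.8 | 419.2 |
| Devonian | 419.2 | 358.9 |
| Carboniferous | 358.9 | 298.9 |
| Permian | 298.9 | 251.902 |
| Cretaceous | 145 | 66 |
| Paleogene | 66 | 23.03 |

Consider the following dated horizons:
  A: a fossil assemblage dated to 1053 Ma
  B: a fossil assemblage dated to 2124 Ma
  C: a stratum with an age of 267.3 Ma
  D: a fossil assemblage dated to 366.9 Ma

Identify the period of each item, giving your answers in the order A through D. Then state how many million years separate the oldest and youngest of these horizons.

A — Stenian; B — Rhyacian; C — Permian; D — Devonian; span 1856.7 million years

Match each age against the start–end ranges in the excerpt: A = 1053 Ma → Stenian (1200–1000); B = 2124 Ma → Rhyacian (2300–2050); C = 267.3 Ma → Permian (298.9–251.902); D = 366.9 Ma → Devonian (419.2–358.9).
The largest age is 2124 Ma and the smallest is 267.3 Ma; their difference is 1856.7 Myr.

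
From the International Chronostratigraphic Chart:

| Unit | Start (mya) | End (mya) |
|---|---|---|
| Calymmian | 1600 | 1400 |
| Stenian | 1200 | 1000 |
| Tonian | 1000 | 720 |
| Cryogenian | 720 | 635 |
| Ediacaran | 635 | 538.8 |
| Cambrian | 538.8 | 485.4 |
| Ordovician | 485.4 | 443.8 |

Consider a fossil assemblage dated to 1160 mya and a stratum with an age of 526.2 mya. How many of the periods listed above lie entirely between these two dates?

1160 Ma sits inside the Stenian (1200–1000) and 526.2 Ma inside the Cambrian (538.8–485.4); neither of those is wholly between the two dates.
The listed periods lying completely between them are Tonian, Cryogenian, Ediacaran — 3 in all.

3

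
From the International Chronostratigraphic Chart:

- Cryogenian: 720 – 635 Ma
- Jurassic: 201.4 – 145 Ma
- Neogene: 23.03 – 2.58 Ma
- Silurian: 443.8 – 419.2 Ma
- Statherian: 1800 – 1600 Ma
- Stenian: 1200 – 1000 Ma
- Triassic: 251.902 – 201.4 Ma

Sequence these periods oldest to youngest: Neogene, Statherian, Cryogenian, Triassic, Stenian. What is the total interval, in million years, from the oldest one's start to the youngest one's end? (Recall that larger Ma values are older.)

Start ages (Ma): Statherian 1800, Stenian 1200, Cryogenian 720, Triassic 251.902, Neogene 23.03.
Ordered oldest to youngest: Statherian, Stenian, Cryogenian, Triassic, Neogene.
Span = 1800 − 2.58 = 1797.42 Myr.

Statherian → Stenian → Cryogenian → Triassic → Neogene; total span 1797.42 Myr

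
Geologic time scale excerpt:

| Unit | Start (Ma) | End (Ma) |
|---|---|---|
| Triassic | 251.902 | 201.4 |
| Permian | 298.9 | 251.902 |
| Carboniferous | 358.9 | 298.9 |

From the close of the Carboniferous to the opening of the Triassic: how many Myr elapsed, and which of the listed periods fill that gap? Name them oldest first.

The Carboniferous closes at 298.9 Ma and the Triassic opens at 251.902 Ma, so the interval is 298.9 − 251.902 = 46.998 Myr.
A period fits inside if it starts at or after 298.9 Ma and ends at or before 251.902 Ma; oldest first that gives Permian.

46.998 million years; Permian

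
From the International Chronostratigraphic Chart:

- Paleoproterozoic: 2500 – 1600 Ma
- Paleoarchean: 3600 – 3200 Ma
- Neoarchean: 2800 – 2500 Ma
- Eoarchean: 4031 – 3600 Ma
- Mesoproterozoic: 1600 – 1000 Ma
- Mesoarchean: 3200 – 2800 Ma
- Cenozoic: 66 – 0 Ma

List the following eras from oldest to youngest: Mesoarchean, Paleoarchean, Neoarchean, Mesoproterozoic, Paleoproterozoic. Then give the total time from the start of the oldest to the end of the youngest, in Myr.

Start ages (Ma): Paleoarchean 3600, Mesoarchean 3200, Neoarchean 2800, Paleoproterozoic 2500, Mesoproterozoic 1600.
Ordered oldest to youngest: Paleoarchean, Mesoarchean, Neoarchean, Paleoproterozoic, Mesoproterozoic.
Span = 3600 − 1000 = 2600 Myr.

Paleoarchean, Mesoarchean, Neoarchean, Paleoproterozoic, Mesoproterozoic; total span 2600 Myr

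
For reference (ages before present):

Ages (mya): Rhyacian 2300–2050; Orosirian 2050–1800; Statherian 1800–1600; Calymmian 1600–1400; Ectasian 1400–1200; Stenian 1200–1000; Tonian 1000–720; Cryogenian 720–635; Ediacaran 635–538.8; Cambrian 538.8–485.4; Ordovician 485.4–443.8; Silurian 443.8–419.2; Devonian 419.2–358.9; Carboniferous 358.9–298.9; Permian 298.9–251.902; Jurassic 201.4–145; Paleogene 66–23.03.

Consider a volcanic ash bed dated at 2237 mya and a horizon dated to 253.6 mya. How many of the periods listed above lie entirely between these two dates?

The older date is 2237 Ma and the younger is 253.6 Ma.
Periods with start < 2237 and end > 253.6 Ma: Orosirian (2050–1800), Statherian (1800–1600), Calymmian (1600–1400), Ectasian (1400–1200), Stenian (1200–1000), Tonian (1000–720), Cryogenian (720–635), Ediacaran (635–538.8), Cambrian (538.8–485.4), Ordovician (485.4–443.8), Silurian (443.8–419.2), Devonian (419.2–358.9), Carboniferous (358.9–298.9).
That is 13 complete periods.

13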